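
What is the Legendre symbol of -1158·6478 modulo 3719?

-1

By multiplicativity, (-1158·6478 / 3719) = (-1158 / 3719)·(6478 / 3719).
First factor (-1158 / 3719):
(-1158 / 3719)
  = (2561 / 3719)    [-1158 ≡ 2561 mod 3719]
  = (3719 / 2561)    [QR: 2561 ≡ 1 mod 4, sign kept]
  = (1158 / 2561)    [3719 ≡ 1158 mod 2561]
  = (579 / 2561)    [2561 ≡ 1 mod 8 ⇒ (2 / 2561) = +1]
  = (2561 / 579)    [QR: 2561 ≡ 1 mod 4, sign kept]
  = (245 / 579)    [2561 ≡ 245 mod 579]
  = (579 / 245)    [QR: 245 ≡ 1 mod 4, sign kept]
  = (89 / 245)    [579 ≡ 89 mod 245]
  = (245 / 89)    [QR: 89 ≡ 1 mod 4, sign kept]
  = (67 / 89)    [245 ≡ 67 mod 89]
  = (89 / 67)    [QR: 89 ≡ 1 mod 4, sign kept]
  = (22 / 67)    [89 ≡ 22 mod 67]
  = -(11 / 67)    [67 ≡ 3 mod 8 ⇒ (2 / 67) = -1]
  = (67 / 11)    [QR: both ≡ 3 mod 4, sign flips]
  = (1 / 11)    [67 ≡ 1 mod 11]
  = 1    [(1 / 11) = 1]
Second factor (6478 / 3719):
(6478 / 3719)
  = (2759 / 3719)    [6478 ≡ 2759 mod 3719]
  = -(3719 / 2759)    [QR: both ≡ 3 mod 4, sign flips]
  = -(960 / 2759)    [3719 ≡ 960 mod 2759]
  = -(15 / 2759)    [2759 ≡ 7 mod 8 ⇒ (2 / 2759)^6 = +1]
  = (2759 / 15)    [QR: both ≡ 3 mod 4, sign flips]
  = (14 / 15)    [2759 ≡ 14 mod 15]
  = (7 / 15)    [15 ≡ 7 mod 8 ⇒ (2 / 15) = +1]
  = -(15 / 7)    [QR: both ≡ 3 mod 4, sign flips]
  = -(1 / 7)    [15 ≡ 1 mod 7]
  = -1    [(1 / 7) = 1]
Product: (1)·(-1) = -1.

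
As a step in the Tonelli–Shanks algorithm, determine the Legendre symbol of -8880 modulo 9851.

Pull out -1: (-8880 / 9851) = (-1 / 9851)·(8880 / 9851). Since 9851 ≡ 3 (mod 4), (-1 / 9851) = -1. Now have -(8880 / 9851).
Factor out 2: 8880 = 2^4·555. Since 9851 ≡ 3 (mod 8), (2 / 9851) = -1, and (2 / 9851)^4 = +1. Now have -(555 / 9851).
Both 555 ≡ 3 and 9851 ≡ 3 (mod 4), so reciprocity gives (555 / 9851) = -(9851 / 555). Reduce: 9851 ≡ 416 (mod 555). Now have (416 / 555).
Factor out 2: 416 = 2^5·13. Since 555 ≡ 3 (mod 8), (2 / 555) = -1, and (2 / 555)^5 = -1. Now have -(13 / 555).
13 ≡ 1 (mod 4), so quadratic reciprocity gives (13 / 555) = (555 / 13). Reduce: 555 ≡ 9 (mod 13). Now have -(9 / 13).
9 ≡ 1 (mod 4), so quadratic reciprocity gives (9 / 13) = (13 / 9). Reduce: 13 ≡ 4 (mod 9). Now have -(4 / 9).
Factor out 2: 4 = 2^2. Since 9 ≡ 1 (mod 8), (2 / 9) = +1, and (2 / 9)^2 = +1. Now have -(1 / 9).
(1 / 9) = 1. Collecting the sign factors: -1.

-1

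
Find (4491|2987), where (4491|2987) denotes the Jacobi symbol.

-1

Reduce the numerator: 4491 ≡ 1504 (mod 2987), so (4491|2987) = (1504|2987).
Factor out 2: 1504 = 2^5·47. Since 2987 ≡ 3 (mod 8), (2|2987) = -1, and (2|2987)^5 = -1. Now have -(47|2987).
Both 47 ≡ 3 and 2987 ≡ 3 (mod 4), so reciprocity gives (47|2987) = -(2987|47). Reduce: 2987 ≡ 26 (mod 47). Now have (26|47).
Factor out 2: 26 = 2·13. Since 47 ≡ 7 (mod 8), (2|47) = +1. Now have (13|47).
13 ≡ 1 (mod 4), so quadratic reciprocity gives (13|47) = (47|13). Reduce: 47 ≡ 8 (mod 13). Now have (8|13).
Factor out 2: 8 = 2^3. Since 13 ≡ 5 (mod 8), (2|13) = -1, and (2|13)^3 = -1. Now have -(1|13).
(1|13) = 1. Collecting the sign factors: -1.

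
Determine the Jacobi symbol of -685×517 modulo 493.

By multiplicativity, (-685·517/493) = (-685/493)·(517/493).
First factor (-685/493):
Reduce the numerator: -685 ≡ 301 (mod 493), so (-685/493) = (301/493).
301 ≡ 1 (mod 4), so quadratic reciprocity gives (301/493) = (493/301). Reduce: 493 ≡ 192 (mod 301). Now have (192/301).
Factor out 2: 192 = 2^6·3. Since 301 ≡ 5 (mod 8), (2/301) = -1, and (2/301)^6 = +1. Now have (3/301).
301 ≡ 1 (mod 4), so quadratic reciprocity gives (3/301) = (301/3). Reduce: 301 ≡ 1 (mod 3). Now have (1/3).
(1/3) = 1. Collecting the sign factors: 1.
Second factor (517/493):
Reduce the numerator: 517 ≡ 24 (mod 493), so (517/493) = (24/493).
Factor out 2: 24 = 2^3·3. Since 493 ≡ 5 (mod 8), (2/493) = -1, and (2/493)^3 = -1. Now have -(3/493).
493 ≡ 1 (mod 4), so quadratic reciprocity gives (3/493) = (493/3). Reduce: 493 ≡ 1 (mod 3). Now have -(1/3).
(1/3) = 1. Collecting the sign factors: -1.
Product: (1)·(-1) = -1.

-1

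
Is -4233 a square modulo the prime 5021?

Reduce the numerator: -4233 ≡ 788 (mod 5021), so (-4233/5021) = (788/5021).
Factor out 2: 788 = 2^2·197. Since 5021 ≡ 5 (mod 8), (2/5021) = -1, and (2/5021)^2 = +1. Now have (197/5021).
197 ≡ 1 (mod 4), so quadratic reciprocity gives (197/5021) = (5021/197). Reduce: 5021 ≡ 96 (mod 197). Now have (96/197).
Factor out 2: 96 = 2^5·3. Since 197 ≡ 5 (mod 8), (2/197) = -1, and (2/197)^5 = -1. Now have -(3/197).
197 ≡ 1 (mod 4), so quadratic reciprocity gives (3/197) = (197/3). Reduce: 197 ≡ 2 (mod 3). Now have -(2/3).
Factor out 2: 2 = 2. Since 3 ≡ 3 (mod 8), (2/3) = -1. Now have (1/3).
(1/3) = 1. Collecting the sign factors: 1.
(-4233/5021) = 1, and 5021 is prime, so -4233 is a quadratic residue mod 5021.

yes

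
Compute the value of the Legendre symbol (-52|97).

-1

(-52|97)
  = (52|97)    [97 ≡ 1 mod 4 ⇒ (-1|97) = +1]
  = (13|97)    [97 ≡ 1 mod 8 ⇒ (2|97)^2 = +1]
  = (97|13)    [QR: 13 ≡ 1 mod 4, sign kept]
  = (6|13)    [97 ≡ 6 mod 13]
  = -(3|13)    [13 ≡ 5 mod 8 ⇒ (2|13) = -1]
  = -(13|3)    [QR: 13 ≡ 1 mod 4, sign kept]
  = -(1|3)    [13 ≡ 1 mod 3]
  = -1    [(1|3) = 1]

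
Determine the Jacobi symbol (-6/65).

Reduce the numerator: -6 ≡ 59 (mod 65), so (-6/65) = (59/65).
65 ≡ 1 (mod 4), so quadratic reciprocity gives (59/65) = (65/59). Reduce: 65 ≡ 6 (mod 59). Now have (6/59).
Factor out 2: 6 = 2·3. Since 59 ≡ 3 (mod 8), (2/59) = -1. Now have -(3/59).
Both 3 ≡ 3 and 59 ≡ 3 (mod 4), so reciprocity gives (3/59) = -(59/3). Reduce: 59 ≡ 2 (mod 3). Now have (2/3).
Factor out 2: 2 = 2. Since 3 ≡ 3 (mod 8), (2/3) = -1. Now have -(1/3).
(1/3) = 1. Collecting the sign factors: -1.

-1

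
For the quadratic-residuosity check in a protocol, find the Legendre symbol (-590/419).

Reduce the numerator: -590 ≡ 248 (mod 419), so (-590/419) = (248/419).
Factor out 2: 248 = 2^3·31. Since 419 ≡ 3 (mod 8), (2/419) = -1, and (2/419)^3 = -1. Now have -(31/419).
Both 31 ≡ 3 and 419 ≡ 3 (mod 4), so reciprocity gives (31/419) = -(419/31). Reduce: 419 ≡ 16 (mod 31). Now have (16/31).
Factor out 2: 16 = 2^4. Since 31 ≡ 7 (mod 8), (2/31) = +1, and (2/31)^4 = +1. Now have (1/31).
(1/31) = 1. Collecting the sign factors: 1.

1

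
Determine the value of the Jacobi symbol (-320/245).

0

Reduce the numerator: -320 ≡ 170 (mod 245), so (-320/245) = (170/245).
Factor out 2: 170 = 2·85. Since 245 ≡ 5 (mod 8), (2/245) = -1. Now have -(85/245).
85 ≡ 1 (mod 4), so quadratic reciprocity gives (85/245) = (245/85). Reduce: 245 ≡ 75 (mod 85). Now have -(75/85).
85 ≡ 1 (mod 4), so quadratic reciprocity gives (75/85) = (85/75). Reduce: 85 ≡ 10 (mod 75). Now have -(10/75).
Factor out 2: 10 = 2·5. Since 75 ≡ 3 (mod 8), (2/75) = -1. Now have (5/75).
5 ≡ 1 (mod 4), so quadratic reciprocity gives (5/75) = (75/5). Reduce: 75 ≡ 0 (mod 5). Now have (0/5).
The numerator is now 0 with denominator 5 > 1: the symbol is 0.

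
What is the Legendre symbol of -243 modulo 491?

(-243/491)
  = (248/491)    [-243 ≡ 248 mod 491]
  = -(31/491)    [491 ≡ 3 mod 8 ⇒ (2/491)^3 = -1]
  = (491/31)    [QR: both ≡ 3 mod 4, sign flips]
  = (26/31)    [491 ≡ 26 mod 31]
  = (13/31)    [31 ≡ 7 mod 8 ⇒ (2/31) = +1]
  = (31/13)    [QR: 13 ≡ 1 mod 4, sign kept]
  = (5/13)    [31 ≡ 5 mod 13]
  = (13/5)    [QR: 5 ≡ 1 mod 4, sign kept]
  = (3/5)    [13 ≡ 3 mod 5]
  = (5/3)    [QR: 5 ≡ 1 mod 4, sign kept]
  = (2/3)    [5 ≡ 2 mod 3]
  = -(1/3)    [3 ≡ 3 mod 8 ⇒ (2/3) = -1]
  = -1    [(1/3) = 1]

-1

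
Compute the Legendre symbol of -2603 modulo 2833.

-1

(-2603/2833)
  = (2603/2833)    [2833 ≡ 1 mod 4 ⇒ (-1/2833) = +1]
  = (2833/2603)    [QR: 2833 ≡ 1 mod 4, sign kept]
  = (230/2603)    [2833 ≡ 230 mod 2603]
  = -(115/2603)    [2603 ≡ 3 mod 8 ⇒ (2/2603) = -1]
  = (2603/115)    [QR: both ≡ 3 mod 4, sign flips]
  = (73/115)    [2603 ≡ 73 mod 115]
  = (115/73)    [QR: 73 ≡ 1 mod 4, sign kept]
  = (42/73)    [115 ≡ 42 mod 73]
  = (21/73)    [73 ≡ 1 mod 8 ⇒ (2/73) = +1]
  = (73/21)    [QR: 21 ≡ 1 mod 4, sign kept]
  = (10/21)    [73 ≡ 10 mod 21]
  = -(5/21)    [21 ≡ 5 mod 8 ⇒ (2/21) = -1]
  = -(21/5)    [QR: 5 ≡ 1 mod 4, sign kept]
  = -(1/5)    [21 ≡ 1 mod 5]
  = -1    [(1/5) = 1]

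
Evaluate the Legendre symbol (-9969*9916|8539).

By multiplicativity, (-9969·9916|8539) = (-9969|8539)·(9916|8539).
First factor (-9969|8539):
(-9969|8539)
  = (7109|8539)    [-9969 ≡ 7109 mod 8539]
  = (8539|7109)    [QR: 7109 ≡ 1 mod 4, sign kept]
  = (1430|7109)    [8539 ≡ 1430 mod 7109]
  = -(715|7109)    [7109 ≡ 5 mod 8 ⇒ (2|7109) = -1]
  = -(7109|715)    [QR: 7109 ≡ 1 mod 4, sign kept]
  = -(674|715)    [7109 ≡ 674 mod 715]
  = (337|715)    [715 ≡ 3 mod 8 ⇒ (2|715) = -1]
  = (715|337)    [QR: 337 ≡ 1 mod 4, sign kept]
  = (41|337)    [715 ≡ 41 mod 337]
  = (337|41)    [QR: 41 ≡ 1 mod 4, sign kept]
  = (9|41)    [337 ≡ 9 mod 41]
  = (41|9)    [QR: 9 ≡ 1 mod 4, sign kept]
  = (5|9)    [41 ≡ 5 mod 9]
  = (9|5)    [QR: 5 ≡ 1 mod 4, sign kept]
  = (4|5)    [9 ≡ 4 mod 5]
  = (1|5)    [5 ≡ 5 mod 8 ⇒ (2|5)^2 = +1]
  = 1    [(1|5) = 1]
Second factor (9916|8539):
(9916|8539)
  = (1377|8539)    [9916 ≡ 1377 mod 8539]
  = (8539|1377)    [QR: 1377 ≡ 1 mod 4, sign kept]
  = (277|1377)    [8539 ≡ 277 mod 1377]
  = (1377|277)    [QR: 277 ≡ 1 mod 4, sign kept]
  = (269|277)    [1377 ≡ 269 mod 277]
  = (277|269)    [QR: 269 ≡ 1 mod 4, sign kept]
  = (8|269)    [277 ≡ 8 mod 269]
  = -(1|269)    [269 ≡ 5 mod 8 ⇒ (2|269)^3 = -1]
  = -1    [(1|269) = 1]
Product: (1)·(-1) = -1.

-1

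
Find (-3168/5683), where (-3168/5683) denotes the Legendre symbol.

1

(-3168/5683)
  = (2515/5683)    [-3168 ≡ 2515 mod 5683]
  = -(5683/2515)    [QR: both ≡ 3 mod 4, sign flips]
  = -(653/2515)    [5683 ≡ 653 mod 2515]
  = -(2515/653)    [QR: 653 ≡ 1 mod 4, sign kept]
  = -(556/653)    [2515 ≡ 556 mod 653]
  = -(139/653)    [653 ≡ 5 mod 8 ⇒ (2/653)^2 = +1]
  = -(653/139)    [QR: 653 ≡ 1 mod 4, sign kept]
  = -(97/139)    [653 ≡ 97 mod 139]
  = -(139/97)    [QR: 97 ≡ 1 mod 4, sign kept]
  = -(42/97)    [139 ≡ 42 mod 97]
  = -(21/97)    [97 ≡ 1 mod 8 ⇒ (2/97) = +1]
  = -(97/21)    [QR: 21 ≡ 1 mod 4, sign kept]
  = -(13/21)    [97 ≡ 13 mod 21]
  = -(21/13)    [QR: 13 ≡ 1 mod 4, sign kept]
  = -(8/13)    [21 ≡ 8 mod 13]
  = (1/13)    [13 ≡ 5 mod 8 ⇒ (2/13)^3 = -1]
  = 1    [(1/13) = 1]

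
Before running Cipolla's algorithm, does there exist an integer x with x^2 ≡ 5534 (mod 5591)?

yes

(5534/5591)
  = (2767/5591)    [5591 ≡ 7 mod 8 ⇒ (2/5591) = +1]
  = -(5591/2767)    [QR: both ≡ 3 mod 4, sign flips]
  = -(57/2767)    [5591 ≡ 57 mod 2767]
  = -(2767/57)    [QR: 57 ≡ 1 mod 4, sign kept]
  = -(31/57)    [2767 ≡ 31 mod 57]
  = -(57/31)    [QR: 57 ≡ 1 mod 4, sign kept]
  = -(26/31)    [57 ≡ 26 mod 31]
  = -(13/31)    [31 ≡ 7 mod 8 ⇒ (2/31) = +1]
  = -(31/13)    [QR: 13 ≡ 1 mod 4, sign kept]
  = -(5/13)    [31 ≡ 5 mod 13]
  = -(13/5)    [QR: 5 ≡ 1 mod 4, sign kept]
  = -(3/5)    [13 ≡ 3 mod 5]
  = -(5/3)    [QR: 5 ≡ 1 mod 4, sign kept]
  = -(2/3)    [5 ≡ 2 mod 3]
  = (1/3)    [3 ≡ 3 mod 8 ⇒ (2/3) = -1]
  = 1    [(1/3) = 1]
The Legendre symbol is 1, so x^2 ≡ 5534 (mod 5591) has solution.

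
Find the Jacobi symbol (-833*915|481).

By multiplicativity, (-833·915|481) = (-833|481)·(915|481).
First factor (-833|481):
(-833|481)
  = (129|481)    [-833 ≡ 129 mod 481]
  = (481|129)    [QR: 129 ≡ 1 mod 4, sign kept]
  = (94|129)    [481 ≡ 94 mod 129]
  = (47|129)    [129 ≡ 1 mod 8 ⇒ (2|129) = +1]
  = (129|47)    [QR: 129 ≡ 1 mod 4, sign kept]
  = (35|47)    [129 ≡ 35 mod 47]
  = -(47|35)    [QR: both ≡ 3 mod 4, sign flips]
  = -(12|35)    [47 ≡ 12 mod 35]
  = -(3|35)    [35 ≡ 3 mod 8 ⇒ (2|35)^2 = +1]
  = (35|3)    [QR: both ≡ 3 mod 4, sign flips]
  = (2|3)    [35 ≡ 2 mod 3]
  = -(1|3)    [3 ≡ 3 mod 8 ⇒ (2|3) = -1]
  = -1    [(1|3) = 1]
Second factor (915|481):
(915|481)
  = (434|481)    [915 ≡ 434 mod 481]
  = (217|481)    [481 ≡ 1 mod 8 ⇒ (2|481) = +1]
  = (481|217)    [QR: 217 ≡ 1 mod 4, sign kept]
  = (47|217)    [481 ≡ 47 mod 217]
  = (217|47)    [QR: 217 ≡ 1 mod 4, sign kept]
  = (29|47)    [217 ≡ 29 mod 47]
  = (47|29)    [QR: 29 ≡ 1 mod 4, sign kept]
  = (18|29)    [47 ≡ 18 mod 29]
  = -(9|29)    [29 ≡ 5 mod 8 ⇒ (2|29) = -1]
  = -(29|9)    [QR: 9 ≡ 1 mod 4, sign kept]
  = -(2|9)    [29 ≡ 2 mod 9]
  = -(1|9)    [9 ≡ 1 mod 8 ⇒ (2|9) = +1]
  = -1    [(1|9) = 1]
Product: (-1)·(-1) = 1.

1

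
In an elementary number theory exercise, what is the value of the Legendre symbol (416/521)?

Factor out 2: 416 = 2^5·13. Since 521 ≡ 1 (mod 8), (2/521) = +1, and (2/521)^5 = +1. Now have (13/521).
13 ≡ 1 (mod 4), so quadratic reciprocity gives (13/521) = (521/13). Reduce: 521 ≡ 1 (mod 13). Now have (1/13).
(1/13) = 1. Collecting the sign factors: 1.

1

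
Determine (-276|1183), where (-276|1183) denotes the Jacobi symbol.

1

(-276|1183)
  = -(276|1183)    [1183 ≡ 3 mod 4 ⇒ (-1|1183) = -1]
  = -(69|1183)    [1183 ≡ 7 mod 8 ⇒ (2|1183)^2 = +1]
  = -(1183|69)    [QR: 69 ≡ 1 mod 4, sign kept]
  = -(10|69)    [1183 ≡ 10 mod 69]
  = (5|69)    [69 ≡ 5 mod 8 ⇒ (2|69) = -1]
  = (69|5)    [QR: 5 ≡ 1 mod 4, sign kept]
  = (4|5)    [69 ≡ 4 mod 5]
  = (1|5)    [5 ≡ 5 mod 8 ⇒ (2|5)^2 = +1]
  = 1    [(1|5) = 1]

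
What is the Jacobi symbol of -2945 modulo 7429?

0

Pull out -1: (-2945/7429) = (-1/7429)·(2945/7429). Since 7429 ≡ 1 (mod 4), (-1/7429) = +1. Now have (2945/7429).
2945 ≡ 1 (mod 4), so quadratic reciprocity gives (2945/7429) = (7429/2945). Reduce: 7429 ≡ 1539 (mod 2945). Now have (1539/2945).
2945 ≡ 1 (mod 4), so quadratic reciprocity gives (1539/2945) = (2945/1539). Reduce: 2945 ≡ 1406 (mod 1539). Now have (1406/1539).
Factor out 2: 1406 = 2·703. Since 1539 ≡ 3 (mod 8), (2/1539) = -1. Now have -(703/1539).
Both 703 ≡ 3 and 1539 ≡ 3 (mod 4), so reciprocity gives (703/1539) = -(1539/703). Reduce: 1539 ≡ 133 (mod 703). Now have (133/703).
133 ≡ 1 (mod 4), so quadratic reciprocity gives (133/703) = (703/133). Reduce: 703 ≡ 38 (mod 133). Now have (38/133).
Factor out 2: 38 = 2·19. Since 133 ≡ 5 (mod 8), (2/133) = -1. Now have -(19/133).
133 ≡ 1 (mod 4), so quadratic reciprocity gives (19/133) = (133/19). Reduce: 133 ≡ 0 (mod 19). Now have -(0/19).
The numerator is now 0 with denominator 19 > 1: the symbol is 0.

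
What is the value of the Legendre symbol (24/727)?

-1

(24/727)
  = (3/727)    [727 ≡ 7 mod 8 ⇒ (2/727)^3 = +1]
  = -(727/3)    [QR: both ≡ 3 mod 4, sign flips]
  = -(1/3)    [727 ≡ 1 mod 3]
  = -1    [(1/3) = 1]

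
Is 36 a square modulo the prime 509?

yes

(36/509)
  = (9/509)    [509 ≡ 5 mod 8 ⇒ (2/509)^2 = +1]
  = (509/9)    [QR: 9 ≡ 1 mod 4, sign kept]
  = (5/9)    [509 ≡ 5 mod 9]
  = (9/5)    [QR: 5 ≡ 1 mod 4, sign kept]
  = (4/5)    [9 ≡ 4 mod 5]
  = (1/5)    [5 ≡ 5 mod 8 ⇒ (2/5)^2 = +1]
  = 1    [(1/5) = 1]
The Legendre symbol is 1, so x^2 ≡ 36 (mod 509) has solution.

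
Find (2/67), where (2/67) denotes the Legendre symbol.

-1

Factor out 2: 2 = 2. Since 67 ≡ 3 (mod 8), (2/67) = -1. Now have -(1/67).
(1/67) = 1. Collecting the sign factors: -1.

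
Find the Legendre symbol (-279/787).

Pull out -1: (-279/787) = (-1/787)·(279/787). Since 787 ≡ 3 (mod 4), (-1/787) = -1. Now have -(279/787).
Both 279 ≡ 3 and 787 ≡ 3 (mod 4), so reciprocity gives (279/787) = -(787/279). Reduce: 787 ≡ 229 (mod 279). Now have (229/279).
229 ≡ 1 (mod 4), so quadratic reciprocity gives (229/279) = (279/229). Reduce: 279 ≡ 50 (mod 229). Now have (50/229).
Factor out 2: 50 = 2·25. Since 229 ≡ 5 (mod 8), (2/229) = -1. Now have -(25/229).
25 ≡ 1 (mod 4), so quadratic reciprocity gives (25/229) = (229/25). Reduce: 229 ≡ 4 (mod 25). Now have -(4/25).
Factor out 2: 4 = 2^2. Since 25 ≡ 1 (mod 8), (2/25) = +1, and (2/25)^2 = +1. Now have -(1/25).
(1/25) = 1. Collecting the sign factors: -1.

-1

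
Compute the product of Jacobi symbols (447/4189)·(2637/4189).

1

By multiplicativity, (447·2637/4189) = (447/4189)·(2637/4189).
First factor (447/4189):
(447/4189)
  = (4189/447)    [QR: 4189 ≡ 1 mod 4, sign kept]
  = (166/447)    [4189 ≡ 166 mod 447]
  = (83/447)    [447 ≡ 7 mod 8 ⇒ (2/447) = +1]
  = -(447/83)    [QR: both ≡ 3 mod 4, sign flips]
  = -(32/83)    [447 ≡ 32 mod 83]
  = (1/83)    [83 ≡ 3 mod 8 ⇒ (2/83)^5 = -1]
  = 1    [(1/83) = 1]
Second factor (2637/4189):
(2637/4189)
  = (4189/2637)    [QR: 2637 ≡ 1 mod 4, sign kept]
  = (1552/2637)    [4189 ≡ 1552 mod 2637]
  = (97/2637)    [2637 ≡ 5 mod 8 ⇒ (2/2637)^4 = +1]
  = (2637/97)    [QR: 97 ≡ 1 mod 4, sign kept]
  = (18/97)    [2637 ≡ 18 mod 97]
  = (9/97)    [97 ≡ 1 mod 8 ⇒ (2/97) = +1]
  = (97/9)    [QR: 9 ≡ 1 mod 4, sign kept]
  = (7/9)    [97 ≡ 7 mod 9]
  = (9/7)    [QR: 9 ≡ 1 mod 4, sign kept]
  = (2/7)    [9 ≡ 2 mod 7]
  = (1/7)    [7 ≡ 7 mod 8 ⇒ (2/7) = +1]
  = 1    [(1/7) = 1]
Product: (1)·(1) = 1.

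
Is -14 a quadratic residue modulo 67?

Reduce the numerator: -14 ≡ 53 (mod 67), so (-14/67) = (53/67).
53 ≡ 1 (mod 4), so quadratic reciprocity gives (53/67) = (67/53). Reduce: 67 ≡ 14 (mod 53). Now have (14/53).
Factor out 2: 14 = 2·7. Since 53 ≡ 5 (mod 8), (2/53) = -1. Now have -(7/53).
53 ≡ 1 (mod 4), so quadratic reciprocity gives (7/53) = (53/7). Reduce: 53 ≡ 4 (mod 7). Now have -(4/7).
Factor out 2: 4 = 2^2. Since 7 ≡ 7 (mod 8), (2/7) = +1, and (2/7)^2 = +1. Now have -(1/7).
(1/7) = 1. Collecting the sign factors: -1.
(-14/67) = -1, and 67 is prime, so -14 is not a quadratic residue mod 67.

no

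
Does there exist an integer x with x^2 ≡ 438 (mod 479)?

yes

(438|479)
  = (219|479)    [479 ≡ 7 mod 8 ⇒ (2|479) = +1]
  = -(479|219)    [QR: both ≡ 3 mod 4, sign flips]
  = -(41|219)    [479 ≡ 41 mod 219]
  = -(219|41)    [QR: 41 ≡ 1 mod 4, sign kept]
  = -(14|41)    [219 ≡ 14 mod 41]
  = -(7|41)    [41 ≡ 1 mod 8 ⇒ (2|41) = +1]
  = -(41|7)    [QR: 41 ≡ 1 mod 4, sign kept]
  = -(6|7)    [41 ≡ 6 mod 7]
  = -(3|7)    [7 ≡ 7 mod 8 ⇒ (2|7) = +1]
  = (7|3)    [QR: both ≡ 3 mod 4, sign flips]
  = (1|3)    [7 ≡ 1 mod 3]
  = 1    [(1|3) = 1]
(438|479) = 1, and 479 is prime, so 438 is a quadratic residue mod 479.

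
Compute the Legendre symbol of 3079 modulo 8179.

1

(3079/8179)
  = -(8179/3079)    [QR: both ≡ 3 mod 4, sign flips]
  = -(2021/3079)    [8179 ≡ 2021 mod 3079]
  = -(3079/2021)    [QR: 2021 ≡ 1 mod 4, sign kept]
  = -(1058/2021)    [3079 ≡ 1058 mod 2021]
  = (529/2021)    [2021 ≡ 5 mod 8 ⇒ (2/2021) = -1]
  = (2021/529)    [QR: 529 ≡ 1 mod 4, sign kept]
  = (434/529)    [2021 ≡ 434 mod 529]
  = (217/529)    [529 ≡ 1 mod 8 ⇒ (2/529) = +1]
  = (529/217)    [QR: 217 ≡ 1 mod 4, sign kept]
  = (95/217)    [529 ≡ 95 mod 217]
  = (217/95)    [QR: 217 ≡ 1 mod 4, sign kept]
  = (27/95)    [217 ≡ 27 mod 95]
  = -(95/27)    [QR: both ≡ 3 mod 4, sign flips]
  = -(14/27)    [95 ≡ 14 mod 27]
  = (7/27)    [27 ≡ 3 mod 8 ⇒ (2/27) = -1]
  = -(27/7)    [QR: both ≡ 3 mod 4, sign flips]
  = -(6/7)    [27 ≡ 6 mod 7]
  = -(3/7)    [7 ≡ 7 mod 8 ⇒ (2/7) = +1]
  = (7/3)    [QR: both ≡ 3 mod 4, sign flips]
  = (1/3)    [7 ≡ 1 mod 3]
  = 1    [(1/3) = 1]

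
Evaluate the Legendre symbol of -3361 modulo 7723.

-1

(-3361|7723)
  = (4362|7723)    [-3361 ≡ 4362 mod 7723]
  = -(2181|7723)    [7723 ≡ 3 mod 8 ⇒ (2|7723) = -1]
  = -(7723|2181)    [QR: 2181 ≡ 1 mod 4, sign kept]
  = -(1180|2181)    [7723 ≡ 1180 mod 2181]
  = -(295|2181)    [2181 ≡ 5 mod 8 ⇒ (2|2181)^2 = +1]
  = -(2181|295)    [QR: 2181 ≡ 1 mod 4, sign kept]
  = -(116|295)    [2181 ≡ 116 mod 295]
  = -(29|295)    [295 ≡ 7 mod 8 ⇒ (2|295)^2 = +1]
  = -(295|29)    [QR: 29 ≡ 1 mod 4, sign kept]
  = -(5|29)    [295 ≡ 5 mod 29]
  = -(29|5)    [QR: 5 ≡ 1 mod 4, sign kept]
  = -(4|5)    [29 ≡ 4 mod 5]
  = -(1|5)    [5 ≡ 5 mod 8 ⇒ (2|5)^2 = +1]
  = -1    [(1|5) = 1]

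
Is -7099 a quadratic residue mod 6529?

(-7099/6529)
  = (5959/6529)    [-7099 ≡ 5959 mod 6529]
  = (6529/5959)    [QR: 6529 ≡ 1 mod 4, sign kept]
  = (570/5959)    [6529 ≡ 570 mod 5959]
  = (285/5959)    [5959 ≡ 7 mod 8 ⇒ (2/5959) = +1]
  = (5959/285)    [QR: 285 ≡ 1 mod 4, sign kept]
  = (259/285)    [5959 ≡ 259 mod 285]
  = (285/259)    [QR: 285 ≡ 1 mod 4, sign kept]
  = (26/259)    [285 ≡ 26 mod 259]
  = -(13/259)    [259 ≡ 3 mod 8 ⇒ (2/259) = -1]
  = -(259/13)    [QR: 13 ≡ 1 mod 4, sign kept]
  = -(12/13)    [259 ≡ 12 mod 13]
  = -(3/13)    [13 ≡ 5 mod 8 ⇒ (2/13)^2 = +1]
  = -(13/3)    [QR: 13 ≡ 1 mod 4, sign kept]
  = -(1/3)    [13 ≡ 1 mod 3]
  = -1    [(1/3) = 1]
The Legendre symbol is -1, so x^2 ≡ -7099 (mod 6529) has no solution.

no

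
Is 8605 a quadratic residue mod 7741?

no

(8605|7741)
  = (864|7741)    [8605 ≡ 864 mod 7741]
  = -(27|7741)    [7741 ≡ 5 mod 8 ⇒ (2|7741)^5 = -1]
  = -(7741|27)    [QR: 7741 ≡ 1 mod 4, sign kept]
  = -(19|27)    [7741 ≡ 19 mod 27]
  = (27|19)    [QR: both ≡ 3 mod 4, sign flips]
  = (8|19)    [27 ≡ 8 mod 19]
  = -(1|19)    [19 ≡ 3 mod 8 ⇒ (2|19)^3 = -1]
  = -1    [(1|19) = 1]
(8605|7741) = -1, and 7741 is prime, so 8605 is not a quadratic residue mod 7741.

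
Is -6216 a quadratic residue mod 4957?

no

(-6216|4957)
  = (3698|4957)    [-6216 ≡ 3698 mod 4957]
  = -(1849|4957)    [4957 ≡ 5 mod 8 ⇒ (2|4957) = -1]
  = -(4957|1849)    [QR: 1849 ≡ 1 mod 4, sign kept]
  = -(1259|1849)    [4957 ≡ 1259 mod 1849]
  = -(1849|1259)    [QR: 1849 ≡ 1 mod 4, sign kept]
  = -(590|1259)    [1849 ≡ 590 mod 1259]
  = (295|1259)    [1259 ≡ 3 mod 8 ⇒ (2|1259) = -1]
  = -(1259|295)    [QR: both ≡ 3 mod 4, sign flips]
  = -(79|295)    [1259 ≡ 79 mod 295]
  = (295|79)    [QR: both ≡ 3 mod 4, sign flips]
  = (58|79)    [295 ≡ 58 mod 79]
  = (29|79)    [79 ≡ 7 mod 8 ⇒ (2|79) = +1]
  = (79|29)    [QR: 29 ≡ 1 mod 4, sign kept]
  = (21|29)    [79 ≡ 21 mod 29]
  = (29|21)    [QR: 21 ≡ 1 mod 4, sign kept]
  = (8|21)    [29 ≡ 8 mod 21]
  = -(1|21)    [21 ≡ 5 mod 8 ⇒ (2|21)^3 = -1]
  = -1    [(1|21) = 1]
The Legendre symbol is -1, so x^2 ≡ -6216 (mod 4957) has no solution.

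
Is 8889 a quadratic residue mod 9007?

no

8889 ≡ 1 (mod 4), so quadratic reciprocity gives (8889|9007) = (9007|8889). Reduce: 9007 ≡ 118 (mod 8889). Now have (118|8889).
Factor out 2: 118 = 2·59. Since 8889 ≡ 1 (mod 8), (2|8889) = +1. Now have (59|8889).
8889 ≡ 1 (mod 4), so quadratic reciprocity gives (59|8889) = (8889|59). Reduce: 8889 ≡ 39 (mod 59). Now have (39|59).
Both 39 ≡ 3 and 59 ≡ 3 (mod 4), so reciprocity gives (39|59) = -(59|39). Reduce: 59 ≡ 20 (mod 39). Now have -(20|39).
Factor out 2: 20 = 2^2·5. Since 39 ≡ 7 (mod 8), (2|39) = +1, and (2|39)^2 = +1. Now have -(5|39).
5 ≡ 1 (mod 4), so quadratic reciprocity gives (5|39) = (39|5). Reduce: 39 ≡ 4 (mod 5). Now have -(4|5).
Factor out 2: 4 = 2^2. Since 5 ≡ 5 (mod 8), (2|5) = -1, and (2|5)^2 = +1. Now have -(1|5).
(1|5) = 1. Collecting the sign factors: -1.
(8889|9007) = -1, and 9007 is prime, so 8889 is not a quadratic residue mod 9007.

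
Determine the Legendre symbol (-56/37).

(-56/37)
  = (56/37)    [37 ≡ 1 mod 4 ⇒ (-1/37) = +1]
  = (19/37)    [56 ≡ 19 mod 37]
  = (37/19)    [QR: 37 ≡ 1 mod 4, sign kept]
  = (18/19)    [37 ≡ 18 mod 19]
  = -(9/19)    [19 ≡ 3 mod 8 ⇒ (2/19) = -1]
  = -(19/9)    [QR: 9 ≡ 1 mod 4, sign kept]
  = -(1/9)    [19 ≡ 1 mod 9]
  = -1    [(1/9) = 1]

-1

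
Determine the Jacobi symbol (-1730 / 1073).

(-1730 / 1073)
  = (1730 / 1073)    [1073 ≡ 1 mod 4 ⇒ (-1 / 1073) = +1]
  = (657 / 1073)    [1730 ≡ 657 mod 1073]
  = (1073 / 657)    [QR: 657 ≡ 1 mod 4, sign kept]
  = (416 / 657)    [1073 ≡ 416 mod 657]
  = (13 / 657)    [657 ≡ 1 mod 8 ⇒ (2 / 657)^5 = +1]
  = (657 / 13)    [QR: 13 ≡ 1 mod 4, sign kept]
  = (7 / 13)    [657 ≡ 7 mod 13]
  = (13 / 7)    [QR: 13 ≡ 1 mod 4, sign kept]
  = (6 / 7)    [13 ≡ 6 mod 7]
  = (3 / 7)    [7 ≡ 7 mod 8 ⇒ (2 / 7) = +1]
  = -(7 / 3)    [QR: both ≡ 3 mod 4, sign flips]
  = -(1 / 3)    [7 ≡ 1 mod 3]
  = -1    [(1 / 3) = 1]

-1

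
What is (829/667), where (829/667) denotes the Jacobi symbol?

(829/667)
  = (162/667)    [829 ≡ 162 mod 667]
  = -(81/667)    [667 ≡ 3 mod 8 ⇒ (2/667) = -1]
  = -(667/81)    [QR: 81 ≡ 1 mod 4, sign kept]
  = -(19/81)    [667 ≡ 19 mod 81]
  = -(81/19)    [QR: 81 ≡ 1 mod 4, sign kept]
  = -(5/19)    [81 ≡ 5 mod 19]
  = -(19/5)    [QR: 5 ≡ 1 mod 4, sign kept]
  = -(4/5)    [19 ≡ 4 mod 5]
  = -(1/5)    [5 ≡ 5 mod 8 ⇒ (2/5)^2 = +1]
  = -1    [(1/5) = 1]

-1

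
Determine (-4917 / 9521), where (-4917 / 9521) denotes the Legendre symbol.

-1

Pull out -1: (-4917 / 9521) = (-1 / 9521)·(4917 / 9521). Since 9521 ≡ 1 (mod 4), (-1 / 9521) = +1. Now have (4917 / 9521).
4917 ≡ 1 (mod 4), so quadratic reciprocity gives (4917 / 9521) = (9521 / 4917). Reduce: 9521 ≡ 4604 (mod 4917). Now have (4604 / 4917).
Factor out 2: 4604 = 2^2·1151. Since 4917 ≡ 5 (mod 8), (2 / 4917) = -1, and (2 / 4917)^2 = +1. Now have (1151 / 4917).
4917 ≡ 1 (mod 4), so quadratic reciprocity gives (1151 / 4917) = (4917 / 1151). Reduce: 4917 ≡ 313 (mod 1151). Now have (313 / 1151).
313 ≡ 1 (mod 4), so quadratic reciprocity gives (313 / 1151) = (1151 / 313). Reduce: 1151 ≡ 212 (mod 313). Now have (212 / 313).
Factor out 2: 212 = 2^2·53. Since 313 ≡ 1 (mod 8), (2 / 313) = +1, and (2 / 313)^2 = +1. Now have (53 / 313).
53 ≡ 1 (mod 4), so quadratic reciprocity gives (53 / 313) = (313 / 53). Reduce: 313 ≡ 48 (mod 53). Now have (48 / 53).
Factor out 2: 48 = 2^4·3. Since 53 ≡ 5 (mod 8), (2 / 53) = -1, and (2 / 53)^4 = +1. Now have (3 / 53).
53 ≡ 1 (mod 4), so quadratic reciprocity gives (3 / 53) = (53 / 3). Reduce: 53 ≡ 2 (mod 3). Now have (2 / 3).
Factor out 2: 2 = 2. Since 3 ≡ 3 (mod 8), (2 / 3) = -1. Now have -(1 / 3).
(1 / 3) = 1. Collecting the sign factors: -1.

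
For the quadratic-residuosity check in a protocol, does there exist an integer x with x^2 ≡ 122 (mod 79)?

no

(122/79)
  = (43/79)    [122 ≡ 43 mod 79]
  = -(79/43)    [QR: both ≡ 3 mod 4, sign flips]
  = -(36/43)    [79 ≡ 36 mod 43]
  = -(9/43)    [43 ≡ 3 mod 8 ⇒ (2/43)^2 = +1]
  = -(43/9)    [QR: 9 ≡ 1 mod 4, sign kept]
  = -(7/9)    [43 ≡ 7 mod 9]
  = -(9/7)    [QR: 9 ≡ 1 mod 4, sign kept]
  = -(2/7)    [9 ≡ 2 mod 7]
  = -(1/7)    [7 ≡ 7 mod 8 ⇒ (2/7) = +1]
  = -1    [(1/7) = 1]
The Legendre symbol is -1, so x^2 ≡ 122 (mod 79) has no solution.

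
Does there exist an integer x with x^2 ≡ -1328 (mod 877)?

no

Reduce the numerator: -1328 ≡ 426 (mod 877), so (-1328/877) = (426/877).
Factor out 2: 426 = 2·213. Since 877 ≡ 5 (mod 8), (2/877) = -1. Now have -(213/877).
213 ≡ 1 (mod 4), so quadratic reciprocity gives (213/877) = (877/213). Reduce: 877 ≡ 25 (mod 213). Now have -(25/213).
25 ≡ 1 (mod 4), so quadratic reciprocity gives (25/213) = (213/25). Reduce: 213 ≡ 13 (mod 25). Now have -(13/25).
13 ≡ 1 (mod 4), so quadratic reciprocity gives (13/25) = (25/13). Reduce: 25 ≡ 12 (mod 13). Now have -(12/13).
Factor out 2: 12 = 2^2·3. Since 13 ≡ 5 (mod 8), (2/13) = -1, and (2/13)^2 = +1. Now have -(3/13).
13 ≡ 1 (mod 4), so quadratic reciprocity gives (3/13) = (13/3). Reduce: 13 ≡ 1 (mod 3). Now have -(1/3).
(1/3) = 1. Collecting the sign factors: -1.
(-1328/877) = -1, and 877 is prime, so -1328 is not a quadratic residue mod 877.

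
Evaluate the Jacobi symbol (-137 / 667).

(-137 / 667)
  = (530 / 667)    [-137 ≡ 530 mod 667]
  = -(265 / 667)    [667 ≡ 3 mod 8 ⇒ (2 / 667) = -1]
  = -(667 / 265)    [QR: 265 ≡ 1 mod 4, sign kept]
  = -(137 / 265)    [667 ≡ 137 mod 265]
  = -(265 / 137)    [QR: 137 ≡ 1 mod 4, sign kept]
  = -(128 / 137)    [265 ≡ 128 mod 137]
  = -(1 / 137)    [137 ≡ 1 mod 8 ⇒ (2 / 137)^7 = +1]
  = -1    [(1 / 137) = 1]

-1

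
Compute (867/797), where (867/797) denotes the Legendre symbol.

-1

(867/797)
  = (70/797)    [867 ≡ 70 mod 797]
  = -(35/797)    [797 ≡ 5 mod 8 ⇒ (2/797) = -1]
  = -(797/35)    [QR: 797 ≡ 1 mod 4, sign kept]
  = -(27/35)    [797 ≡ 27 mod 35]
  = (35/27)    [QR: both ≡ 3 mod 4, sign flips]
  = (8/27)    [35 ≡ 8 mod 27]
  = -(1/27)    [27 ≡ 3 mod 8 ⇒ (2/27)^3 = -1]
  = -1    [(1/27) = 1]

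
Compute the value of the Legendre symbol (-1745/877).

1

(-1745/877)
  = (1745/877)    [877 ≡ 1 mod 4 ⇒ (-1/877) = +1]
  = (868/877)    [1745 ≡ 868 mod 877]
  = (217/877)    [877 ≡ 5 mod 8 ⇒ (2/877)^2 = +1]
  = (877/217)    [QR: 217 ≡ 1 mod 4, sign kept]
  = (9/217)    [877 ≡ 9 mod 217]
  = (217/9)    [QR: 9 ≡ 1 mod 4, sign kept]
  = (1/9)    [217 ≡ 1 mod 9]
  = 1    [(1/9) = 1]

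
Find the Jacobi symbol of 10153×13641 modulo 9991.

By multiplicativity, (10153·13641/9991) = (10153/9991)·(13641/9991).
First factor (10153/9991):
Reduce the numerator: 10153 ≡ 162 (mod 9991), so (10153/9991) = (162/9991).
Factor out 2: 162 = 2·81. Since 9991 ≡ 7 (mod 8), (2/9991) = +1. Now have (81/9991).
81 ≡ 1 (mod 4), so quadratic reciprocity gives (81/9991) = (9991/81). Reduce: 9991 ≡ 28 (mod 81). Now have (28/81).
Factor out 2: 28 = 2^2·7. Since 81 ≡ 1 (mod 8), (2/81) = +1, and (2/81)^2 = +1. Now have (7/81).
81 ≡ 1 (mod 4), so quadratic reciprocity gives (7/81) = (81/7). Reduce: 81 ≡ 4 (mod 7). Now have (4/7).
Factor out 2: 4 = 2^2. Since 7 ≡ 7 (mod 8), (2/7) = +1, and (2/7)^2 = +1. Now have (1/7).
(1/7) = 1. Collecting the sign factors: 1.
Second factor (13641/9991):
Reduce the numerator: 13641 ≡ 3650 (mod 9991), so (13641/9991) = (3650/9991).
Factor out 2: 3650 = 2·1825. Since 9991 ≡ 7 (mod 8), (2/9991) = +1. Now have (1825/9991).
1825 ≡ 1 (mod 4), so quadratic reciprocity gives (1825/9991) = (9991/1825). Reduce: 9991 ≡ 866 (mod 1825). Now have (866/1825).
Factor out 2: 866 = 2·433. Since 1825 ≡ 1 (mod 8), (2/1825) = +1. Now have (433/1825).
433 ≡ 1 (mod 4), so quadratic reciprocity gives (433/1825) = (1825/433). Reduce: 1825 ≡ 93 (mod 433). Now have (93/433).
93 ≡ 1 (mod 4), so quadratic reciprocity gives (93/433) = (433/93). Reduce: 433 ≡ 61 (mod 93). Now have (61/93).
61 ≡ 1 (mod 4), so quadratic reciprocity gives (61/93) = (93/61). Reduce: 93 ≡ 32 (mod 61). Now have (32/61).
Factor out 2: 32 = 2^5. Since 61 ≡ 5 (mod 8), (2/61) = -1, and (2/61)^5 = -1. Now have -(1/61).
(1/61) = 1. Collecting the sign factors: -1.
Product: (1)·(-1) = -1.

-1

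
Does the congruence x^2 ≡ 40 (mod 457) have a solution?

no

(40|457)
  = (5|457)    [457 ≡ 1 mod 8 ⇒ (2|457)^3 = +1]
  = (457|5)    [QR: 5 ≡ 1 mod 4, sign kept]
  = (2|5)    [457 ≡ 2 mod 5]
  = -(1|5)    [5 ≡ 5 mod 8 ⇒ (2|5) = -1]
  = -1    [(1|5) = 1]
The Legendre symbol is -1, so x^2 ≡ 40 (mod 457) has no solution.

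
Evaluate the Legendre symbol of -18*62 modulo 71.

1

By multiplicativity, (-18·62/71) = (-18/71)·(62/71).
First factor (-18/71):
Pull out -1: (-18/71) = (-1/71)·(18/71). Since 71 ≡ 3 (mod 4), (-1/71) = -1. Now have -(18/71).
Factor out 2: 18 = 2·9. Since 71 ≡ 7 (mod 8), (2/71) = +1. Now have -(9/71).
9 ≡ 1 (mod 4), so quadratic reciprocity gives (9/71) = (71/9). Reduce: 71 ≡ 8 (mod 9). Now have -(8/9).
Factor out 2: 8 = 2^3. Since 9 ≡ 1 (mod 8), (2/9) = +1, and (2/9)^3 = +1. Now have -(1/9).
(1/9) = 1. Collecting the sign factors: -1.
Second factor (62/71):
Factor out 2: 62 = 2·31. Since 71 ≡ 7 (mod 8), (2/71) = +1. Now have (31/71).
Both 31 ≡ 3 and 71 ≡ 3 (mod 4), so reciprocity gives (31/71) = -(71/31). Reduce: 71 ≡ 9 (mod 31). Now have -(9/31).
9 ≡ 1 (mod 4), so quadratic reciprocity gives (9/31) = (31/9). Reduce: 31 ≡ 4 (mod 9). Now have -(4/9).
Factor out 2: 4 = 2^2. Since 9 ≡ 1 (mod 8), (2/9) = +1, and (2/9)^2 = +1. Now have -(1/9).
(1/9) = 1. Collecting the sign factors: -1.
Product: (-1)·(-1) = 1.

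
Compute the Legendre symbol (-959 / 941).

(-959 / 941)
  = (959 / 941)    [941 ≡ 1 mod 4 ⇒ (-1 / 941) = +1]
  = (18 / 941)    [959 ≡ 18 mod 941]
  = -(9 / 941)    [941 ≡ 5 mod 8 ⇒ (2 / 941) = -1]
  = -(941 / 9)    [QR: 9 ≡ 1 mod 4, sign kept]
  = -(5 / 9)    [941 ≡ 5 mod 9]
  = -(9 / 5)    [QR: 5 ≡ 1 mod 4, sign kept]
  = -(4 / 5)    [9 ≡ 4 mod 5]
  = -(1 / 5)    [5 ≡ 5 mod 8 ⇒ (2 / 5)^2 = +1]
  = -1    [(1 / 5) = 1]

-1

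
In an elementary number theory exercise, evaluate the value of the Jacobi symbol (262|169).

Reduce the numerator: 262 ≡ 93 (mod 169), so (262|169) = (93|169).
93 ≡ 1 (mod 4), so quadratic reciprocity gives (93|169) = (169|93). Reduce: 169 ≡ 76 (mod 93). Now have (76|93).
Factor out 2: 76 = 2^2·19. Since 93 ≡ 5 (mod 8), (2|93) = -1, and (2|93)^2 = +1. Now have (19|93).
93 ≡ 1 (mod 4), so quadratic reciprocity gives (19|93) = (93|19). Reduce: 93 ≡ 17 (mod 19). Now have (17|19).
17 ≡ 1 (mod 4), so quadratic reciprocity gives (17|19) = (19|17). Reduce: 19 ≡ 2 (mod 17). Now have (2|17).
Factor out 2: 2 = 2. Since 17 ≡ 1 (mod 8), (2|17) = +1. Now have (1|17).
(1|17) = 1. Collecting the sign factors: 1.

1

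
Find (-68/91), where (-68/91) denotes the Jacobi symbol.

1

(-68/91)
  = -(68/91)    [91 ≡ 3 mod 4 ⇒ (-1/91) = -1]
  = -(17/91)    [91 ≡ 3 mod 8 ⇒ (2/91)^2 = +1]
  = -(91/17)    [QR: 17 ≡ 1 mod 4, sign kept]
  = -(6/17)    [91 ≡ 6 mod 17]
  = -(3/17)    [17 ≡ 1 mod 8 ⇒ (2/17) = +1]
  = -(17/3)    [QR: 17 ≡ 1 mod 4, sign kept]
  = -(2/3)    [17 ≡ 2 mod 3]
  = (1/3)    [3 ≡ 3 mod 8 ⇒ (2/3) = -1]
  = 1    [(1/3) = 1]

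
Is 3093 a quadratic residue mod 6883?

yes

3093 ≡ 1 (mod 4), so quadratic reciprocity gives (3093|6883) = (6883|3093). Reduce: 6883 ≡ 697 (mod 3093). Now have (697|3093).
697 ≡ 1 (mod 4), so quadratic reciprocity gives (697|3093) = (3093|697). Reduce: 3093 ≡ 305 (mod 697). Now have (305|697).
305 ≡ 1 (mod 4), so quadratic reciprocity gives (305|697) = (697|305). Reduce: 697 ≡ 87 (mod 305). Now have (87|305).
305 ≡ 1 (mod 4), so quadratic reciprocity gives (87|305) = (305|87). Reduce: 305 ≡ 44 (mod 87). Now have (44|87).
Factor out 2: 44 = 2^2·11. Since 87 ≡ 7 (mod 8), (2|87) = +1, and (2|87)^2 = +1. Now have (11|87).
Both 11 ≡ 3 and 87 ≡ 3 (mod 4), so reciprocity gives (11|87) = -(87|11). Reduce: 87 ≡ 10 (mod 11). Now have -(10|11).
Factor out 2: 10 = 2·5. Since 11 ≡ 3 (mod 8), (2|11) = -1. Now have (5|11).
5 ≡ 1 (mod 4), so quadratic reciprocity gives (5|11) = (11|5). Reduce: 11 ≡ 1 (mod 5). Now have (1|5).
(1|5) = 1. Collecting the sign factors: 1.
The Legendre symbol is 1, so x^2 ≡ 3093 (mod 6883) has solution.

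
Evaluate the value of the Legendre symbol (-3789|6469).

(-3789|6469)
  = (2680|6469)    [-3789 ≡ 2680 mod 6469]
  = -(335|6469)    [6469 ≡ 5 mod 8 ⇒ (2|6469)^3 = -1]
  = -(6469|335)    [QR: 6469 ≡ 1 mod 4, sign kept]
  = -(104|335)    [6469 ≡ 104 mod 335]
  = -(13|335)    [335 ≡ 7 mod 8 ⇒ (2|335)^3 = +1]
  = -(335|13)    [QR: 13 ≡ 1 mod 4, sign kept]
  = -(10|13)    [335 ≡ 10 mod 13]
  = (5|13)    [13 ≡ 5 mod 8 ⇒ (2|13) = -1]
  = (13|5)    [QR: 5 ≡ 1 mod 4, sign kept]
  = (3|5)    [13 ≡ 3 mod 5]
  = (5|3)    [QR: 5 ≡ 1 mod 4, sign kept]
  = (2|3)    [5 ≡ 2 mod 3]
  = -(1|3)    [3 ≡ 3 mod 8 ⇒ (2|3) = -1]
  = -1    [(1|3) = 1]

-1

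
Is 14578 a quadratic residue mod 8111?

(14578/8111)
  = (6467/8111)    [14578 ≡ 6467 mod 8111]
  = -(8111/6467)    [QR: both ≡ 3 mod 4, sign flips]
  = -(1644/6467)    [8111 ≡ 1644 mod 6467]
  = -(411/6467)    [6467 ≡ 3 mod 8 ⇒ (2/6467)^2 = +1]
  = (6467/411)    [QR: both ≡ 3 mod 4, sign flips]
  = (302/411)    [6467 ≡ 302 mod 411]
  = -(151/411)    [411 ≡ 3 mod 8 ⇒ (2/411) = -1]
  = (411/151)    [QR: both ≡ 3 mod 4, sign flips]
  = (109/151)    [411 ≡ 109 mod 151]
  = (151/109)    [QR: 109 ≡ 1 mod 4, sign kept]
  = (42/109)    [151 ≡ 42 mod 109]
  = -(21/109)    [109 ≡ 5 mod 8 ⇒ (2/109) = -1]
  = -(109/21)    [QR: 21 ≡ 1 mod 4, sign kept]
  = -(4/21)    [109 ≡ 4 mod 21]
  = -(1/21)    [21 ≡ 5 mod 8 ⇒ (2/21)^2 = +1]
  = -1    [(1/21) = 1]
(14578/8111) = -1, and 8111 is prime, so 14578 is not a quadratic residue mod 8111.

no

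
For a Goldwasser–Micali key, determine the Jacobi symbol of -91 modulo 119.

0

(-91/119)
  = -(91/119)    [119 ≡ 3 mod 4 ⇒ (-1/119) = -1]
  = (119/91)    [QR: both ≡ 3 mod 4, sign flips]
  = (28/91)    [119 ≡ 28 mod 91]
  = (7/91)    [91 ≡ 3 mod 8 ⇒ (2/91)^2 = +1]
  = -(91/7)    [QR: both ≡ 3 mod 4, sign flips]
  = -(0/7)    [91 ≡ 0 mod 7]
  = 0    [numerator 0, gcd > 1]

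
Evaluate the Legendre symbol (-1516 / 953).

1

(-1516 / 953)
  = (390 / 953)    [-1516 ≡ 390 mod 953]
  = (195 / 953)    [953 ≡ 1 mod 8 ⇒ (2 / 953) = +1]
  = (953 / 195)    [QR: 953 ≡ 1 mod 4, sign kept]
  = (173 / 195)    [953 ≡ 173 mod 195]
  = (195 / 173)    [QR: 173 ≡ 1 mod 4, sign kept]
  = (22 / 173)    [195 ≡ 22 mod 173]
  = -(11 / 173)    [173 ≡ 5 mod 8 ⇒ (2 / 173) = -1]
  = -(173 / 11)    [QR: 173 ≡ 1 mod 4, sign kept]
  = -(8 / 11)    [173 ≡ 8 mod 11]
  = (1 / 11)    [11 ≡ 3 mod 8 ⇒ (2 / 11)^3 = -1]
  = 1    [(1 / 11) = 1]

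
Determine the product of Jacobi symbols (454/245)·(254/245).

1

By multiplicativity, (454·254/245) = (454/245)·(254/245).
First factor (454/245):
(454/245)
  = (209/245)    [454 ≡ 209 mod 245]
  = (245/209)    [QR: 209 ≡ 1 mod 4, sign kept]
  = (36/209)    [245 ≡ 36 mod 209]
  = (9/209)    [209 ≡ 1 mod 8 ⇒ (2/209)^2 = +1]
  = (209/9)    [QR: 9 ≡ 1 mod 4, sign kept]
  = (2/9)    [209 ≡ 2 mod 9]
  = (1/9)    [9 ≡ 1 mod 8 ⇒ (2/9) = +1]
  = 1    [(1/9) = 1]
Second factor (254/245):
(254/245)
  = (9/245)    [254 ≡ 9 mod 245]
  = (245/9)    [QR: 9 ≡ 1 mod 4, sign kept]
  = (2/9)    [245 ≡ 2 mod 9]
  = (1/9)    [9 ≡ 1 mod 8 ⇒ (2/9) = +1]
  = 1    [(1/9) = 1]
Product: (1)·(1) = 1.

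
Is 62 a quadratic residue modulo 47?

no

(62/47)
  = (15/47)    [62 ≡ 15 mod 47]
  = -(47/15)    [QR: both ≡ 3 mod 4, sign flips]
  = -(2/15)    [47 ≡ 2 mod 15]
  = -(1/15)    [15 ≡ 7 mod 8 ⇒ (2/15) = +1]
  = -1    [(1/15) = 1]
The Legendre symbol is -1, so x^2 ≡ 62 (mod 47) has no solution.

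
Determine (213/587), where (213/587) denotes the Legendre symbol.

-1

213 ≡ 1 (mod 4), so quadratic reciprocity gives (213/587) = (587/213). Reduce: 587 ≡ 161 (mod 213). Now have (161/213).
161 ≡ 1 (mod 4), so quadratic reciprocity gives (161/213) = (213/161). Reduce: 213 ≡ 52 (mod 161). Now have (52/161).
Factor out 2: 52 = 2^2·13. Since 161 ≡ 1 (mod 8), (2/161) = +1, and (2/161)^2 = +1. Now have (13/161).
13 ≡ 1 (mod 4), so quadratic reciprocity gives (13/161) = (161/13). Reduce: 161 ≡ 5 (mod 13). Now have (5/13).
5 ≡ 1 (mod 4), so quadratic reciprocity gives (5/13) = (13/5). Reduce: 13 ≡ 3 (mod 5). Now have (3/5).
5 ≡ 1 (mod 4), so quadratic reciprocity gives (3/5) = (5/3). Reduce: 5 ≡ 2 (mod 3). Now have (2/3).
Factor out 2: 2 = 2. Since 3 ≡ 3 (mod 8), (2/3) = -1. Now have -(1/3).
(1/3) = 1. Collecting the sign factors: -1.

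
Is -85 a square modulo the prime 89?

yes

Reduce the numerator: -85 ≡ 4 (mod 89), so (-85/89) = (4/89).
Factor out 2: 4 = 2^2. Since 89 ≡ 1 (mod 8), (2/89) = +1, and (2/89)^2 = +1. Now have (1/89).
(1/89) = 1. Collecting the sign factors: 1.
The Legendre symbol is 1, so x^2 ≡ -85 (mod 89) has solution.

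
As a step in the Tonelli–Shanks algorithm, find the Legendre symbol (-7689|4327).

-1

(-7689|4327)
  = (965|4327)    [-7689 ≡ 965 mod 4327]
  = (4327|965)    [QR: 965 ≡ 1 mod 4, sign kept]
  = (467|965)    [4327 ≡ 467 mod 965]
  = (965|467)    [QR: 965 ≡ 1 mod 4, sign kept]
  = (31|467)    [965 ≡ 31 mod 467]
  = -(467|31)    [QR: both ≡ 3 mod 4, sign flips]
  = -(2|31)    [467 ≡ 2 mod 31]
  = -(1|31)    [31 ≡ 7 mod 8 ⇒ (2|31) = +1]
  = -1    [(1|31) = 1]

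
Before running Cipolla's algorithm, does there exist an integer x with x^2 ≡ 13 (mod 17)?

yes

13 ≡ 1 (mod 4), so quadratic reciprocity gives (13/17) = (17/13). Reduce: 17 ≡ 4 (mod 13). Now have (4/13).
Factor out 2: 4 = 2^2. Since 13 ≡ 5 (mod 8), (2/13) = -1, and (2/13)^2 = +1. Now have (1/13).
(1/13) = 1. Collecting the sign factors: 1.
(13/17) = 1, and 17 is prime, so 13 is a quadratic residue mod 17.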